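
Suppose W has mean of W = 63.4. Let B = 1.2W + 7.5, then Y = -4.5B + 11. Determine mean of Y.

mean of B = 1.2·63.4 + 7.5 = 83.58.
mean of Y = (-4.5)·83.58 + 11 = -365.11.

mean of Y = -365.11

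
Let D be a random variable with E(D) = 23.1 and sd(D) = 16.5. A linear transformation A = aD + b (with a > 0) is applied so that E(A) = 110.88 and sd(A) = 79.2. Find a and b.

sd(A) = a·sd(D) (a > 0), so a = 79.2/16.5 = 4.8.
E(A) = a·E(D) + b, so b = 110.88 − 4.8·23.1 = 0.

a = 4.8, b = 0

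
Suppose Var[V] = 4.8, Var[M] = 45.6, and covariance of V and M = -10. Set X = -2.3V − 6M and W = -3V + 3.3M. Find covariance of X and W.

covariance of X and W = -973.86

By bilinearity, covariance of X and W = ac·Var[V] + bd·Var[M] + (ad+bc)·covariance of V and M, with a=-2.3, b=-6, c=-3, d=3.3.
ac·Var[V] = (-2.3)·(-3)·4.8 = 33.12
bd·Var[M] = (-6)·3.3·45.6 = -902.88
(ad+bc)·covariance of V and M = (10.41)·(-10) = -104.1
covariance of X and W = 33.12 + (-902.88) + (-104.1) = -973.86.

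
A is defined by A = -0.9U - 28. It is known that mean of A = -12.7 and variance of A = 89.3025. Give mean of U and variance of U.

From A = -0.9U - 28: mean of A = a·mean of U + b, so mean of U = (mean of A − b)/a = (-12.7 − (-28))/(-0.9) = -17.
variance of A = a²·variance of U, so variance of U = 89.3025/(-0.9)² = 110.25.

mean of U = -17, variance of U = 110.25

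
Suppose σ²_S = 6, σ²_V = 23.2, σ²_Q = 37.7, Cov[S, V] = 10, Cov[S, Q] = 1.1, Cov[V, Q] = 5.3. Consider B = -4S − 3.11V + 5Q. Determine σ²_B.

σ²_B = a²·σ²_S + b²·σ²_V + c²·σ²_Q + 2ab·Cov[S, V] + 2ac·Cov[S, Q] + 2bc·Cov[V, Q], with a = -4, b = -3.11, c = 5.
= 96 + 224.39272 + 942.5 + 248.8 + (-44) + (-164.83)
= 1302.86272.

σ²_B = 1302.86272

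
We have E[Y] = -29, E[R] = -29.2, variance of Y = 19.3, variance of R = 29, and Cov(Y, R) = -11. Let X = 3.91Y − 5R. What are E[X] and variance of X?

E[X] = 3.91·E[Y] + (-5)·E[R] = 3.91·(-29) + (-5)·(-29.2) = 32.61.
variance of X = a²·variance of Y + b²·variance of R + 2ab·Cov(Y, R) with a = 3.91, b = -5.
= 3.91²·19.3 + (-5)²·29 + 2·3.91·(-5)·(-11)
= 295.06033 + 725 + 430.1 = 1450.16033.

E[X] = 32.61, variance of X = 1450.16033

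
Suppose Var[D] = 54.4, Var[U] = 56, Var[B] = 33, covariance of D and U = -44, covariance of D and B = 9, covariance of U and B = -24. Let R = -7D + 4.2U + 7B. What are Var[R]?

Var[R] = a²·Var[D] + b²·Var[U] + c²·Var[B] + 2ab·covariance of D and U + 2ac·covariance of D and B + 2bc·covariance of U and B, with a = -7, b = 4.2, c = 7.
= 2665.6 + 987.84 + 1617 + 2587.2 + (-882) + (-1411.2)
= 5564.44.

Var[R] = 5564.44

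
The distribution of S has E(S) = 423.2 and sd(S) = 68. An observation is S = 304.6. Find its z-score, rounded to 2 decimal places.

z = (S − E(S)) / sd(S) = (304.6 − 423.2) / 68 ≈ -1.74.

z = -1.74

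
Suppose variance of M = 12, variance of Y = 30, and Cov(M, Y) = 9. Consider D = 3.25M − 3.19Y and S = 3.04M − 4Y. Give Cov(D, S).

Cov(D, S) = 297.0816

By bilinearity, Cov(D, S) = ac·variance of M + bd·variance of Y + (ad+bc)·Cov(M, Y), with a=3.25, b=-3.19, c=3.04, d=-4.
ac·variance of M = 3.25·3.04·12 = 118.56
bd·variance of Y = (-3.19)·(-4)·30 = 382.8
(ad+bc)·Cov(M, Y) = (-22.6976)·9 = -204.2784
Cov(D, S) = 118.56 + 382.8 + (-204.2784) = 297.0816.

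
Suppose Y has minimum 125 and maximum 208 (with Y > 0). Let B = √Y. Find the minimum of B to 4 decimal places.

min(B) = 11.1803

√Y is increasing on this domain, so min(B) comes from min(Y) = 125: min(B) = √(125) ≈ 11.1803.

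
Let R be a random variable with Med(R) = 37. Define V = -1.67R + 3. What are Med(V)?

Med(V) = -58.79

A linear map preserves order up to sign, so Med(V) = a·Med(R) + b = (-1.67)·37 + 3 = -58.79.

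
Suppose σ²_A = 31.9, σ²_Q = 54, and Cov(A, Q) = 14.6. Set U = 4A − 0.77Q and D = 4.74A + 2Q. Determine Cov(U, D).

Cov(U, D) = 585.17692

By bilinearity, Cov(U, D) = ac·σ²_A + bd·σ²_Q + (ad+bc)·Cov(A, Q), with a=4, b=-0.77, c=4.74, d=2.
ac·σ²_A = 4·4.74·31.9 = 604.824
bd·σ²_Q = (-0.77)·2·54 = -83.16
(ad+bc)·Cov(A, Q) = (4.3502)·14.6 = 63.51292
Cov(U, D) = 604.824 + (-83.16) + 63.51292 = 585.17692.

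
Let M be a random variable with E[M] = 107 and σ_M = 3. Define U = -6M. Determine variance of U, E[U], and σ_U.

variance of U = 324, E[U] = -642, σ_U = 18

U = -6M is linear with a = -6, b = 0.
variance of M = 3² = 9.
variance of U = a²·variance of M = (-6)²·9 = 324.
E[U] = a·E[M] + b = (-6)·107 = -642.
σ_U = |a|·σ_M = |-6|·3 = 18.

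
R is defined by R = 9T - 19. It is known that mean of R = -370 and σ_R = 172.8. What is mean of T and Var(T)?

From R = 9T - 19: mean of R = a·mean of T + b, so mean of T = (mean of R − b)/a = (-370 − (-19))/9 = -39.
Var(R) = 172.8² = 29859.84.
Var(R) = a²·Var(T), so Var(T) = 29859.84/9² = 368.64.

mean of T = -39, Var(T) = 368.64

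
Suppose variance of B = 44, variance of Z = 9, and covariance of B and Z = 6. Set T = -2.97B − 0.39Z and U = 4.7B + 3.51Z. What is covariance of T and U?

covariance of T and U = -700.0623

By bilinearity, covariance of T and U = ac·variance of B + bd·variance of Z + (ad+bc)·covariance of B and Z, with a=-2.97, b=-0.39, c=4.7, d=3.51.
ac·variance of B = (-2.97)·4.7·44 = -614.196
bd·variance of Z = (-0.39)·3.51·9 = -12.3201
(ad+bc)·covariance of B and Z = (-12.2577)·6 = -73.5462
covariance of T and U = -614.196 + (-12.3201) + (-73.5462) = -700.0623.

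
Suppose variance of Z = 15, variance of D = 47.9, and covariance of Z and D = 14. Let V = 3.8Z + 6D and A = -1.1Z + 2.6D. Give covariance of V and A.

covariance of V and A = 730.46

By bilinearity, covariance of V and A = ac·variance of Z + bd·variance of D + (ad+bc)·covariance of Z and D, with a=3.8, b=6, c=-1.1, d=2.6.
ac·variance of Z = 3.8·(-1.1)·15 = -62.7
bd·variance of D = 6·2.6·47.9 = 747.24
(ad+bc)·covariance of Z and D = (3.28)·14 = 45.92
covariance of V and A = -62.7 + 747.24 + 45.92 = 730.46.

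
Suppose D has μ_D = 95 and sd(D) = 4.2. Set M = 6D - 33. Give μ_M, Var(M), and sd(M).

μ_M = 537, Var(M) = 635.04, sd(M) = 25.2

M = 6D - 33 is linear with a = 6, b = -33.
μ_M = a·μ_D + b = 6·95 + (-33) = 537.
Var(D) = 4.2² = 17.64.
Var(M) = a²·Var(D) = 6²·17.64 = 635.04 (the additive constant -33 does not affect variance).
sd(M) = |a|·sd(D) = |6|·4.2 = 25.2.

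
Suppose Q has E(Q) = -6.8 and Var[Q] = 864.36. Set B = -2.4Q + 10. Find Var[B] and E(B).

B = -2.4Q + 10 is linear with a = -2.4, b = 10.
Var[B] = a²·Var[Q] = (-2.4)²·864.36 = 4978.7136 (the additive constant 10 does not affect variance).
E(B) = a·E(Q) + b = (-2.4)·(-6.8) + 10 = 26.32.

Var[B] = 4978.7136, E(B) = 26.32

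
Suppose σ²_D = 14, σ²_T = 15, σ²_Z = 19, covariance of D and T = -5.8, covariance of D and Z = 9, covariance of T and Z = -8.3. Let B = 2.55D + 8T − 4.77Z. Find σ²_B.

σ²_B = 1661.2131

σ²_B = a²·σ²_D + b²·σ²_T + c²·σ²_Z + 2ab·covariance of D and T + 2ac·covariance of D and Z + 2bc·covariance of T and Z, with a = 2.55, b = 8, c = -4.77.
= 91.035 + 960 + 432.3051 + (-236.64) + (-218.943) + 633.456
= 1661.2131.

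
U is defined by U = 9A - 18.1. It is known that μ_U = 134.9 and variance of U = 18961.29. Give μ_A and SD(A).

From U = 9A - 18.1: μ_U = a·μ_A + b, so μ_A = (μ_U − b)/a = (134.9 − (-18.1))/9 = 17.
SD(U) = √18961.29 = 137.7.
SD(U) = |a|·SD(A), so SD(A) = 137.7/|9| = 15.3.

μ_A = 17, SD(A) = 15.3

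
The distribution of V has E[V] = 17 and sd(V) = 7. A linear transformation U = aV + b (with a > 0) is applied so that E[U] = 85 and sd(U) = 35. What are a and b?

sd(U) = a·sd(V) (a > 0), so a = 35/7 = 5.
E[U] = a·E[V] + b, so b = 85 − 5·17 = 0.

a = 5, b = 0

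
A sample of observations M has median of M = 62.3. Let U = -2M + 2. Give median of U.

median of U = -122.6

A linear map preserves order up to sign, so median of U = a·median of M + b = (-2)·62.3 + 2 = -122.6.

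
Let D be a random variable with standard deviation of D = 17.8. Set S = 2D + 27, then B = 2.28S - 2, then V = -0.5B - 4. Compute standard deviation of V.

standard deviation of V = 40.584

standard deviation of S = |2|·17.8 = 35.6.
standard deviation of B = |2.28|·35.6 = 81.168.
standard deviation of V = |-0.5|·81.168 = 40.584.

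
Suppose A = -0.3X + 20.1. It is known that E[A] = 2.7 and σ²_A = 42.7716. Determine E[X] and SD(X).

From A = -0.3X + 20.1: E[A] = a·E[X] + b, so E[X] = (E[A] − b)/a = (2.7 − 20.1)/(-0.3) = 58.
SD(A) = √42.7716 = 6.54.
SD(A) = |a|·SD(X), so SD(X) = 6.54/|-0.3| = 21.8.

E[X] = 58, SD(X) = 21.8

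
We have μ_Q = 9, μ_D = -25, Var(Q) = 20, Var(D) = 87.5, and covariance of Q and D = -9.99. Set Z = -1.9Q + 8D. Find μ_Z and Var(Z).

μ_Z = (-1.9)·μ_Q + 8·μ_D = (-1.9)·9 + 8·(-25) = -217.1.
Var(Z) = a²·Var(Q) + b²·Var(D) + 2ab·covariance of Q and D with a = -1.9, b = 8.
= (-1.9)²·20 + 8²·87.5 + 2·(-1.9)·8·(-9.99)
= 72.2 + 5600 + 303.696 = 5975.896.

μ_Z = -217.1, Var(Z) = 5975.896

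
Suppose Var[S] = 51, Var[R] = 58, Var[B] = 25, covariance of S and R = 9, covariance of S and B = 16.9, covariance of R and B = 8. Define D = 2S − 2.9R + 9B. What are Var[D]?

Var[D] = a²·Var[S] + b²·Var[R] + c²·Var[B] + 2ab·covariance of S and R + 2ac·covariance of S and B + 2bc·covariance of R and B, with a = 2, b = -2.9, c = 9.
= 204 + 487.78 + 2025 + (-104.4) + 608.4 + (-417.6)
= 2803.18.

Var[D] = 2803.18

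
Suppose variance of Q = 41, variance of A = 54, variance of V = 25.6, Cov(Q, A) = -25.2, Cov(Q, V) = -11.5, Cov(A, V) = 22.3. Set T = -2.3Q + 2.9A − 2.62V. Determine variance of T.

variance of T = a²·variance of Q + b²·variance of A + c²·variance of V + 2ab·Cov(Q, A) + 2ac·Cov(Q, V) + 2bc·Cov(A, V), with a = -2.3, b = 2.9, c = -2.62.
= 216.89 + 454.14 + 175.72864 + 336.168 + (-138.598) + (-338.8708)
= 705.45784.

variance of T = 705.45784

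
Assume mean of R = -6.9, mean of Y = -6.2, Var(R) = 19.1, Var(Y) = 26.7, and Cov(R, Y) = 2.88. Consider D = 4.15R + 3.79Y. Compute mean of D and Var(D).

mean of D = 4.15·mean of R + 3.79·mean of Y = 4.15·(-6.9) + 3.79·(-6.2) = -52.133.
Var(D) = a²·Var(R) + b²·Var(Y) + 2ab·Cov(R, Y) with a = 4.15, b = 3.79.
= 4.15²·19.1 + 3.79²·26.7 + 2·4.15·3.79·2.88
= 328.94975 + 383.52147 + 90.59616 = 803.06738.

mean of D = -52.133, Var(D) = 803.06738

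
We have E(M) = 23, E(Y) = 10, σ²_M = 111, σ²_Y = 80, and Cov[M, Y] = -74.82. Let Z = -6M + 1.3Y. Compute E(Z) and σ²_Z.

E(Z) = (-6)·E(M) + 1.3·E(Y) = (-6)·23 + 1.3·10 = -125.
σ²_Z = a²·σ²_M + b²·σ²_Y + 2ab·Cov[M, Y] with a = -6, b = 1.3.
= (-6)²·111 + 1.3²·80 + 2·(-6)·1.3·(-74.82)
= 3996 + 135.2 + 1167.192 = 5298.392.

E(Z) = -125, σ²_Z = 5298.392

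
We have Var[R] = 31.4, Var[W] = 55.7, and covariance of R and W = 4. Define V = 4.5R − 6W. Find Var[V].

Var[V] = a²·Var[R] + b²·Var[W] + 2ab·covariance of R and W with a = 4.5, b = -6.
= 4.5²·31.4 + (-6)²·55.7 + 2·4.5·(-6)·4
= 635.85 + 2005.2 + (-216) = 2425.05.

Var[V] = 2425.05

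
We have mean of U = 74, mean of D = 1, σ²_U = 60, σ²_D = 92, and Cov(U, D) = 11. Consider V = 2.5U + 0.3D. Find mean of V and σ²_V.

mean of V = 2.5·mean of U + 0.3·mean of D = 2.5·74 + 0.3·1 = 185.3.
σ²_V = a²·σ²_U + b²·σ²_D + 2ab·Cov(U, D) with a = 2.5, b = 0.3.
= 2.5²·60 + 0.3²·92 + 2·2.5·0.3·11
= 375 + 8.28 + 16.5 = 399.78.

mean of V = 185.3, σ²_V = 399.78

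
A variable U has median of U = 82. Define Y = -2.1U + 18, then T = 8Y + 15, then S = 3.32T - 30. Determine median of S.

median of Y = (-2.1)·82 + 18 = -154.2.
median of T = 8·(-154.2) + 15 = -1218.6.
median of S = 3.32·(-1218.6) + (-30) = -4075.752.

median of S = -4075.752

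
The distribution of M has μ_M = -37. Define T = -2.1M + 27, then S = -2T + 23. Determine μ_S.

μ_S = -186.4

μ_T = (-2.1)·(-37) + 27 = 104.7.
μ_S = (-2)·104.7 + 23 = -186.4.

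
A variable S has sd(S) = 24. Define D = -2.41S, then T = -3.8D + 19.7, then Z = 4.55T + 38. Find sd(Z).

sd(D) = |-2.41|·24 = 57.84.
sd(T) = |-3.8|·57.84 = 219.792.
sd(Z) = |4.55|·219.792 = 1000.0536.

sd(Z) = 1000.0536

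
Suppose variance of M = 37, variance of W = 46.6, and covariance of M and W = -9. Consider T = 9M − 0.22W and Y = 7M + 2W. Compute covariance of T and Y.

By bilinearity, covariance of T and Y = ac·variance of M + bd·variance of W + (ad+bc)·covariance of M and W, with a=9, b=-0.22, c=7, d=2.
ac·variance of M = 9·7·37 = 2331
bd·variance of W = (-0.22)·2·46.6 = -20.504
(ad+bc)·covariance of M and W = (16.46)·(-9) = -148.14
covariance of T and Y = 2331 + (-20.504) + (-148.14) = 2162.356.

covariance of T and Y = 2162.356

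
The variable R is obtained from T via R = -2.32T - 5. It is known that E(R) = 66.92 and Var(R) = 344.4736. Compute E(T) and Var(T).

E(T) = -31, Var(T) = 64

From R = -2.32T - 5: E(R) = a·E(T) + b, so E(T) = (E(R) − b)/a = (66.92 − (-5))/(-2.32) = -31.
Var(R) = a²·Var(T), so Var(T) = 344.4736/(-2.32)² = 64.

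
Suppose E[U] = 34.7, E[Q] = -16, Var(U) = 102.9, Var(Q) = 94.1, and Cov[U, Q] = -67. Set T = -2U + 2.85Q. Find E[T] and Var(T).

E[T] = -115, Var(T) = 1939.72725

E[T] = (-2)·E[U] + 2.85·E[Q] = (-2)·34.7 + 2.85·(-16) = -115.
Var(T) = a²·Var(U) + b²·Var(Q) + 2ab·Cov[U, Q] with a = -2, b = 2.85.
= (-2)²·102.9 + 2.85²·94.1 + 2·(-2)·2.85·(-67)
= 411.6 + 764.32725 + 763.8 = 1939.72725.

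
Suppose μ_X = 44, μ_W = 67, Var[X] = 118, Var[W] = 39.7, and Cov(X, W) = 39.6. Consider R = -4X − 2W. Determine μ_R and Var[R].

μ_R = -310, Var[R] = 2680.4

μ_R = (-4)·μ_X + (-2)·μ_W = (-4)·44 + (-2)·67 = -310.
Var[R] = a²·Var[X] + b²·Var[W] + 2ab·Cov(X, W) with a = -4, b = -2.
= (-4)²·118 + (-2)²·39.7 + 2·(-4)·(-2)·39.6
= 1888 + 158.8 + 633.6 = 2680.4.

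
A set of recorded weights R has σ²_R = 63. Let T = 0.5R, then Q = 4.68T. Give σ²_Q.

σ²_T = 0.5²·63 = 15.75.
σ²_Q = 4.68²·15.75 = 344.9628.

σ²_Q = 344.9628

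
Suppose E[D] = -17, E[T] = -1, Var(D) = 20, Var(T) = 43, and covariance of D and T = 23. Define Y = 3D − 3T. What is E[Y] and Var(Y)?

E[Y] = 3·E[D] + (-3)·E[T] = 3·(-17) + (-3)·(-1) = -48.
Var(Y) = a²·Var(D) + b²·Var(T) + 2ab·covariance of D and T with a = 3, b = -3.
= 3²·20 + (-3)²·43 + 2·3·(-3)·23
= 180 + 387 + (-414) = 153.

E[Y] = -48, Var(Y) = 153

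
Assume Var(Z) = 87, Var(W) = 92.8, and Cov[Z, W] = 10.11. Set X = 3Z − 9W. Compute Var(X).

Var(X) = a²·Var(Z) + b²·Var(W) + 2ab·Cov[Z, W] with a = 3, b = -9.
= 3²·87 + (-9)²·92.8 + 2·3·(-9)·10.11
= 783 + 7516.8 + (-545.94) = 7753.86.

Var(X) = 7753.86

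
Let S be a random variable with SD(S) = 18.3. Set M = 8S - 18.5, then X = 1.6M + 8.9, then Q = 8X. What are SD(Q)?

SD(Q) = 1873.92

SD(M) = |8|·18.3 = 146.4.
SD(X) = |1.6|·146.4 = 234.24.
SD(Q) = |8|·234.24 = 1873.92.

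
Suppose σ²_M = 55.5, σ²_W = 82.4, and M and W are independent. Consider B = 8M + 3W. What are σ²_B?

σ²_B = 4293.6

σ²_B = a²·σ²_M + b²·σ²_W + 2ab·Cov(M, W) with a = 8, b = 3.
Independence gives Cov(M, W) = 0.
= 8²·55.5 + 3²·82.4 + 2·8·3·0
= 3552 + 741.6 + 0 = 4293.6.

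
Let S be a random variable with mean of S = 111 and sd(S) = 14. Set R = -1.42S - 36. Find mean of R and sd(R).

R = -1.42S - 36 is linear with a = -1.42, b = -36.
mean of R = a·mean of S + b = (-1.42)·111 + (-36) = -193.62.
sd(R) = |a|·sd(S) = |-1.42|·14 = 19.88.

mean of R = -193.62, sd(R) = 19.88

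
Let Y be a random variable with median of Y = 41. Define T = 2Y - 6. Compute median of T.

median of T = 76

A linear map preserves order up to sign, so median of T = a·median of Y + b = 2·41 + (-6) = 76.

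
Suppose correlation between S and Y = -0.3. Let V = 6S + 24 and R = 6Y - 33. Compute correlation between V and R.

Linear rescalings preserve correlation up to sign; here the slopes 6 and 6 have the same sign, so correlation between V and R = correlation between S and Y = -0.3.

correlation between V and R = -0.3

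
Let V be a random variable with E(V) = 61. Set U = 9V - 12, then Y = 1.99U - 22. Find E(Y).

E(U) = 9·61 + (-12) = 537.
E(Y) = 1.99·537 + (-22) = 1046.63.

E(Y) = 1046.63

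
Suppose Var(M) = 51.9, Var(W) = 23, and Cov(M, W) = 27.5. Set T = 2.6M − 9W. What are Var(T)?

Var(T) = 926.844

Var(T) = a²·Var(M) + b²·Var(W) + 2ab·Cov(M, W) with a = 2.6, b = -9.
= 2.6²·51.9 + (-9)²·23 + 2·2.6·(-9)·27.5
= 350.844 + 1863 + (-1287) = 926.844.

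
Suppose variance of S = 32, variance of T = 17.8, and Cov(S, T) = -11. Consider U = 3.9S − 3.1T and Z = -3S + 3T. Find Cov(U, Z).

Cov(U, Z) = -770.94

By bilinearity, Cov(U, Z) = ac·variance of S + bd·variance of T + (ad+bc)·Cov(S, T), with a=3.9, b=-3.1, c=-3, d=3.
ac·variance of S = 3.9·(-3)·32 = -374.4
bd·variance of T = (-3.1)·3·17.8 = -165.54
(ad+bc)·Cov(S, T) = (21)·(-11) = -231
Cov(U, Z) = -374.4 + (-165.54) + (-231) = -770.94.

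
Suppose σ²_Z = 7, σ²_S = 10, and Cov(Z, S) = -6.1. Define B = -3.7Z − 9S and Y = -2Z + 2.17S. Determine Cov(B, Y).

By bilinearity, Cov(B, Y) = ac·σ²_Z + bd·σ²_S + (ad+bc)·Cov(Z, S), with a=-3.7, b=-9, c=-2, d=2.17.
ac·σ²_Z = (-3.7)·(-2)·7 = 51.8
bd·σ²_S = (-9)·2.17·10 = -195.3
(ad+bc)·Cov(Z, S) = (9.971)·(-6.1) = -60.8231
Cov(B, Y) = 51.8 + (-195.3) + (-60.8231) = -204.3231.

Cov(B, Y) = -204.3231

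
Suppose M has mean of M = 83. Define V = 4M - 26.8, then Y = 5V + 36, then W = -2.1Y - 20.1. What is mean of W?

mean of W = -3300.3

mean of V = 4·83 + (-26.8) = 305.2.
mean of Y = 5·305.2 + 36 = 1562.
mean of W = (-2.1)·1562 + (-20.1) = -3300.3.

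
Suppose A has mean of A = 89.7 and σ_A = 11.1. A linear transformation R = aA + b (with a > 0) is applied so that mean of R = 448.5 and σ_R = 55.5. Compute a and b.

a = 5, b = 0

σ_R = a·σ_A (a > 0), so a = 55.5/11.1 = 5.
mean of R = a·mean of A + b, so b = 448.5 − 5·89.7 = 0.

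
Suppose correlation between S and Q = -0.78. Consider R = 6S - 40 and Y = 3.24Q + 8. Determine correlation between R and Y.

correlation between R and Y = -0.78

Linear rescalings preserve correlation up to sign; here the slopes 6 and 3.24 have the same sign, so correlation between R and Y = correlation between S and Q = -0.78.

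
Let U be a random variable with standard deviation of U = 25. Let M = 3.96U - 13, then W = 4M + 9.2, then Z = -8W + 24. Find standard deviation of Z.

standard deviation of M = |3.96|·25 = 99.
standard deviation of W = |4|·99 = 396.
standard deviation of Z = |-8|·396 = 3168.

standard deviation of Z = 3168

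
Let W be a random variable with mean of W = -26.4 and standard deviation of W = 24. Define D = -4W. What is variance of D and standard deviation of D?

D = -4W is linear with a = -4, b = 0.
variance of W = 24² = 576.
variance of D = a²·variance of W = (-4)²·576 = 9216.
standard deviation of D = |a|·standard deviation of W = |-4|·24 = 96.

variance of D = 9216, standard deviation of D = 96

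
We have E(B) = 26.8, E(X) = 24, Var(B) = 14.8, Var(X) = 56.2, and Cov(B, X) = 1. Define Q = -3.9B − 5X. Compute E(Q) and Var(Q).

E(Q) = (-3.9)·E(B) + (-5)·E(X) = (-3.9)·26.8 + (-5)·24 = -224.52.
Var(Q) = a²·Var(B) + b²·Var(X) + 2ab·Cov(B, X) with a = -3.9, b = -5.
= (-3.9)²·14.8 + (-5)²·56.2 + 2·(-3.9)·(-5)·1
= 225.108 + 1405 + 39 = 1669.108.

E(Q) = -224.52, Var(Q) = 1669.108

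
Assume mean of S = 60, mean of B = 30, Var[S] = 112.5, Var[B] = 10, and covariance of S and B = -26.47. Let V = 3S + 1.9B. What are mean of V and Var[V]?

mean of V = 237, Var[V] = 746.842

mean of V = 3·mean of S + 1.9·mean of B = 3·60 + 1.9·30 = 237.
Var[V] = a²·Var[S] + b²·Var[B] + 2ab·covariance of S and B with a = 3, b = 1.9.
= 3²·112.5 + 1.9²·10 + 2·3·1.9·(-26.47)
= 1012.5 + 36.1 + (-301.758) = 746.842.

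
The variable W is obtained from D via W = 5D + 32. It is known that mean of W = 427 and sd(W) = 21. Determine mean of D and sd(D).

mean of D = 79, sd(D) = 4.2

From W = 5D + 32: mean of W = a·mean of D + b, so mean of D = (mean of W − b)/a = (427 − 32)/5 = 79.
sd(W) = |a|·sd(D), so sd(D) = 21/|5| = 4.2.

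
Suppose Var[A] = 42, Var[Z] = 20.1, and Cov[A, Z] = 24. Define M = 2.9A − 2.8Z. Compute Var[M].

Var[M] = a²·Var[A] + b²·Var[Z] + 2ab·Cov[A, Z] with a = 2.9, b = -2.8.
= 2.9²·42 + (-2.8)²·20.1 + 2·2.9·(-2.8)·24
= 353.22 + 157.584 + (-389.76) = 121.044.

Var[M] = 121.044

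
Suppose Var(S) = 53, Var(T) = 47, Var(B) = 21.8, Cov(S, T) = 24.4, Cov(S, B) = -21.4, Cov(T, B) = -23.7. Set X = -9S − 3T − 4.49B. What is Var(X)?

Var(X) = 4105.06418

Var(X) = a²·Var(S) + b²·Var(T) + c²·Var(B) + 2ab·Cov(S, T) + 2ac·Cov(S, B) + 2bc·Cov(T, B), with a = -9, b = -3, c = -4.49.
= 4293 + 423 + 439.49018 + 1317.6 + (-1729.548) + (-638.478)
= 4105.06418.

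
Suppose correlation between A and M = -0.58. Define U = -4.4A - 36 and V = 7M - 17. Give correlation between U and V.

correlation between U and V = 0.58

Linear rescalings preserve |correlation|; the slopes -4.4 and 7 have opposite signs, so the correlation flips sign: correlation between U and V = −correlation between A and M = 0.58.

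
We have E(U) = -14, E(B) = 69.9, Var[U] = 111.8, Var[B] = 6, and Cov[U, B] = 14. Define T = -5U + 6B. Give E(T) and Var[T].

E(T) = 489.4, Var[T] = 2171

E(T) = (-5)·E(U) + 6·E(B) = (-5)·(-14) + 6·69.9 = 489.4.
Var[T] = a²·Var[U] + b²·Var[B] + 2ab·Cov[U, B] with a = -5, b = 6.
= (-5)²·111.8 + 6²·6 + 2·(-5)·6·14
= 2795 + 216 + (-840) = 2171.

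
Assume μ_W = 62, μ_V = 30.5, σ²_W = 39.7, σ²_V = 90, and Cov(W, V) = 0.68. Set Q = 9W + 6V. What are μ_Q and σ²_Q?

μ_Q = 9·μ_W + 6·μ_V = 9·62 + 6·30.5 = 741.
σ²_Q = a²·σ²_W + b²·σ²_V + 2ab·Cov(W, V) with a = 9, b = 6.
= 9²·39.7 + 6²·90 + 2·9·6·0.68
= 3215.7 + 3240 + 73.44 = 6529.14.

μ_Q = 741, σ²_Q = 6529.14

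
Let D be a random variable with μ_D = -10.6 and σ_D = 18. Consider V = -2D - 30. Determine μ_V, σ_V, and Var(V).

V = -2D - 30 is linear with a = -2, b = -30.
μ_V = a·μ_D + b = (-2)·(-10.6) + (-30) = -8.8.
σ_V = |a|·σ_D = |-2|·18 = 36.
Var(D) = 18² = 324.
Var(V) = a²·Var(D) = (-2)²·324 = 1296 (the additive constant -30 does not affect variance).

μ_V = -8.8, σ_V = 36, Var(V) = 1296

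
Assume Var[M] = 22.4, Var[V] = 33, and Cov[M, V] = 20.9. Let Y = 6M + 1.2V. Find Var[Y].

Var[Y] = a²·Var[M] + b²·Var[V] + 2ab·Cov[M, V] with a = 6, b = 1.2.
= 6²·22.4 + 1.2²·33 + 2·6·1.2·20.9
= 806.4 + 47.52 + 300.96 = 1154.88.

Var[Y] = 1154.88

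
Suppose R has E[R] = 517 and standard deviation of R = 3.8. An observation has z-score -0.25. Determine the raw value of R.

R = E[R] + z·standard deviation of R = 517 + (-0.25)·3.8 = 516.05.

R = 516.05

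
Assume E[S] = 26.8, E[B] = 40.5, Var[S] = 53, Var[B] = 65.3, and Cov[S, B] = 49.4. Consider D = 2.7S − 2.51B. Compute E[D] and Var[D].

E[D] = -29.295, Var[D] = 128.19893

E[D] = 2.7·E[S] + (-2.51)·E[B] = 2.7·26.8 + (-2.51)·40.5 = -29.295.
Var[D] = a²·Var[S] + b²·Var[B] + 2ab·Cov[S, B] with a = 2.7, b = -2.51.
= 2.7²·53 + (-2.51)²·65.3 + 2·2.7·(-2.51)·49.4
= 386.37 + 411.39653 + (-669.5676) = 128.19893.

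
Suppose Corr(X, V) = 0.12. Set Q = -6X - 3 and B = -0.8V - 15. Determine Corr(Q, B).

Linear rescalings preserve correlation up to sign; here the slopes -6 and -0.8 have the same sign, so Corr(Q, B) = Corr(X, V) = 0.12.

Corr(Q, B) = 0.12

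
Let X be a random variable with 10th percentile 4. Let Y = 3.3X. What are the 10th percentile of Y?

Since a = 3.3 > 0 the transformation is increasing, so the 10th percentile of Y = a·(P_{10} of X) + b = 3.3·4 = 13.2.

10th percentile of Y = 13.2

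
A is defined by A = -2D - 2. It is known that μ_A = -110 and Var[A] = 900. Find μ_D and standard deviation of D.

From A = -2D - 2: μ_A = a·μ_D + b, so μ_D = (μ_A − b)/a = (-110 − (-2))/(-2) = 54.
standard deviation of A = √900 = 30.
standard deviation of A = |a|·standard deviation of D, so standard deviation of D = 30/|-2| = 15.

μ_D = 54, standard deviation of D = 15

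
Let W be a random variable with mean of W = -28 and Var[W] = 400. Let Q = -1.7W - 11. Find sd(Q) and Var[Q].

Q = -1.7W - 11 is linear with a = -1.7, b = -11.
sd(W) = √400 = 20.
sd(Q) = |a|·sd(W) = |-1.7|·20 = 34.
Var[Q] = a²·Var[W] = (-1.7)²·400 = 1156 (the additive constant -11 does not affect variance).

sd(Q) = 34, Var[Q] = 1156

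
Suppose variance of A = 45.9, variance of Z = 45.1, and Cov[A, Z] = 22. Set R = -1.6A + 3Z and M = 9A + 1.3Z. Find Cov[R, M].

Cov[R, M] = 63.17

By bilinearity, Cov[R, M] = ac·variance of A + bd·variance of Z + (ad+bc)·Cov[A, Z], with a=-1.6, b=3, c=9, d=1.3.
ac·variance of A = (-1.6)·9·45.9 = -660.96
bd·variance of Z = 3·1.3·45.1 = 175.89
(ad+bc)·Cov[A, Z] = (24.92)·22 = 548.24
Cov[R, M] = -660.96 + 175.89 + 548.24 = 63.17.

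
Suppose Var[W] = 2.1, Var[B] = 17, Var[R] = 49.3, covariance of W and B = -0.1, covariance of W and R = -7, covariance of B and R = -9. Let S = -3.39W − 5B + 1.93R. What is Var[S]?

Var[S] = a²·Var[W] + b²·Var[B] + c²·Var[R] + 2ab·covariance of W and B + 2ac·covariance of W and R + 2bc·covariance of B and R, with a = -3.39, b = -5, c = 1.93.
= 24.13341 + 425 + 183.63757 + (-3.39) + 91.5978 + 173.7
= 894.67878.

Var[S] = 894.67878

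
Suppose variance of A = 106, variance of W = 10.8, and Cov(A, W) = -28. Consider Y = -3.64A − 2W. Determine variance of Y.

variance of Y = a²·variance of A + b²·variance of W + 2ab·Cov(A, W) with a = -3.64, b = -2.
= (-3.64)²·106 + (-2)²·10.8 + 2·(-3.64)·(-2)·(-28)
= 1404.4576 + 43.2 + (-407.68) = 1039.9776.

variance of Y = 1039.9776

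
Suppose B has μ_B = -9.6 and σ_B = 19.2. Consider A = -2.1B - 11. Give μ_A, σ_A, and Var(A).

A = -2.1B - 11 is linear with a = -2.1, b = -11.
μ_A = a·μ_B + b = (-2.1)·(-9.6) + (-11) = 9.16.
σ_A = |a|·σ_B = |-2.1|·19.2 = 40.32.
Var(B) = 19.2² = 368.64.
Var(A) = a²·Var(B) = (-2.1)²·368.64 = 1625.7024 (the additive constant -11 does not affect variance).

μ_A = 9.16, σ_A = 40.32, Var(A) = 1625.7024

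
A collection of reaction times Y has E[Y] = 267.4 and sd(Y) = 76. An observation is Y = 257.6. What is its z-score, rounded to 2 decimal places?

z = (Y − E[Y]) / sd(Y) = (257.6 − 267.4) / 76 ≈ -0.13.

z = -0.13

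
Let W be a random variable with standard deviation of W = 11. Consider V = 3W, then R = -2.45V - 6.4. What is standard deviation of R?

standard deviation of R = 80.85

standard deviation of V = |3|·11 = 33.
standard deviation of R = |-2.45|·33 = 80.85.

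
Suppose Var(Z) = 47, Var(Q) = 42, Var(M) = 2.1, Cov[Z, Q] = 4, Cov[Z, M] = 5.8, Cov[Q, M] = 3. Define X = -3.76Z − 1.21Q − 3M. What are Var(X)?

Var(X) = a²·Var(Z) + b²·Var(Q) + c²·Var(M) + 2ab·Cov[Z, Q] + 2ac·Cov[Z, M] + 2bc·Cov[Q, M], with a = -3.76, b = -1.21, c = -3.
= 664.4672 + 61.4922 + 18.9 + 36.3968 + 130.848 + 21.78
= 933.8842.

Var(X) = 933.8842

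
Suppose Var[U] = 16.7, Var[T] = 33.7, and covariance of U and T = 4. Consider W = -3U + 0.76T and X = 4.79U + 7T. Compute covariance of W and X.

By bilinearity, covariance of W and X = ac·Var[U] + bd·Var[T] + (ad+bc)·covariance of U and T, with a=-3, b=0.76, c=4.79, d=7.
ac·Var[U] = (-3)·4.79·16.7 = -239.979
bd·Var[T] = 0.76·7·33.7 = 179.284
(ad+bc)·covariance of U and T = (-17.3596)·4 = -69.4384
covariance of W and X = -239.979 + 179.284 + (-69.4384) = -130.1334.

covariance of W and X = -130.1334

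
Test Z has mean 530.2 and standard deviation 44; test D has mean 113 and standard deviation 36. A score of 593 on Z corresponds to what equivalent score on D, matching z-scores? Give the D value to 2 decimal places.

z = (593 − 530.2)/44 ≈ 1.4273.
D = 113 + z·36 = 113 + (593 − 530.2)·36/44 ≈ 164.38.

D = 164.38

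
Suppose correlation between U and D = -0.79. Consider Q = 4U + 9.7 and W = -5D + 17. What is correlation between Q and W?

Linear rescalings preserve |correlation|; the slopes 4 and -5 have opposite signs, so the correlation flips sign: correlation between Q and W = −correlation between U and D = 0.79.

correlation between Q and W = 0.79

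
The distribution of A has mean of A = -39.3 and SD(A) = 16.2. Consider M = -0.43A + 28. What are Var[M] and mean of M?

M = -0.43A + 28 is linear with a = -0.43, b = 28.
Var[A] = 16.2² = 262.44.
Var[M] = a²·Var[A] = (-0.43)²·262.44 = 48.525156 (the additive constant 28 does not affect variance).
mean of M = a·mean of A + b = (-0.43)·(-39.3) + 28 = 44.899.

Var[M] = 48.525156, mean of M = 44.899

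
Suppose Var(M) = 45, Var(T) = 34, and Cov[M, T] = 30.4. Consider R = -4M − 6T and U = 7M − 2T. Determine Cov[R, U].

Cov[R, U] = -1885.6

By bilinearity, Cov[R, U] = ac·Var(M) + bd·Var(T) + (ad+bc)·Cov[M, T], with a=-4, b=-6, c=7, d=-2.
ac·Var(M) = (-4)·7·45 = -1260
bd·Var(T) = (-6)·(-2)·34 = 408
(ad+bc)·Cov[M, T] = (-34)·30.4 = -1033.6
Cov[R, U] = -1260 + 408 + (-1033.6) = -1885.6.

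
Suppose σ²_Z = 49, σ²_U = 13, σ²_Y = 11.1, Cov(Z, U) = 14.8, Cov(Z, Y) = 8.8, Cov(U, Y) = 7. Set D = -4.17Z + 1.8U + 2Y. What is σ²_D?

σ²_D = 620.0145

σ²_D = a²·σ²_Z + b²·σ²_U + c²·σ²_Y + 2ab·Cov(Z, U) + 2ac·Cov(Z, Y) + 2bc·Cov(U, Y), with a = -4.17, b = 1.8, c = 2.
= 852.0561 + 42.12 + 44.4 + (-222.1776) + (-146.784) + 50.4
= 620.0145.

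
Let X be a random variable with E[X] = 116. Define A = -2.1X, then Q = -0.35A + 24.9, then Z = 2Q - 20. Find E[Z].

E[Z] = 200.32

E[A] = (-2.1)·116 = -243.6.
E[Q] = (-0.35)·(-243.6) + 24.9 = 110.16.
E[Z] = 2·110.16 + (-20) = 200.32.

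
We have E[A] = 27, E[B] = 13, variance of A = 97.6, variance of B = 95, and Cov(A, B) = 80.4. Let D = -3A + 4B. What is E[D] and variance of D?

E[D] = -29, variance of D = 468.8

E[D] = (-3)·E[A] + 4·E[B] = (-3)·27 + 4·13 = -29.
variance of D = a²·variance of A + b²·variance of B + 2ab·Cov(A, B) with a = -3, b = 4.
= (-3)²·97.6 + 4²·95 + 2·(-3)·4·80.4
= 878.4 + 1520 + (-1929.6) = 468.8.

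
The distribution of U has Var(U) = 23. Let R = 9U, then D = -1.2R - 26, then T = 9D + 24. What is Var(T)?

Var(R) = 9²·23 = 1863.
Var(D) = (-1.2)²·1863 = 2682.72.
Var(T) = 9²·2682.72 = 217300.32.

Var(T) = 217300.32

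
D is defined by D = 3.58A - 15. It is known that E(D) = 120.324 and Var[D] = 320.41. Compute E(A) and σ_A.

E(A) = 37.8, σ_A = 5

From D = 3.58A - 15: E(D) = a·E(A) + b, so E(A) = (E(D) − b)/a = (120.324 − (-15))/3.58 = 37.8.
σ_D = √320.41 = 17.9.
σ_D = |a|·σ_A, so σ_A = 17.9/|3.58| = 5.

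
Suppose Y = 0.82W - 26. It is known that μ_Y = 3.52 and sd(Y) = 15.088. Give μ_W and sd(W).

From Y = 0.82W - 26: μ_Y = a·μ_W + b, so μ_W = (μ_Y − b)/a = (3.52 − (-26))/0.82 = 36.
sd(Y) = |a|·sd(W), so sd(W) = 15.088/|0.82| = 18.4.

μ_W = 36, sd(W) = 18.4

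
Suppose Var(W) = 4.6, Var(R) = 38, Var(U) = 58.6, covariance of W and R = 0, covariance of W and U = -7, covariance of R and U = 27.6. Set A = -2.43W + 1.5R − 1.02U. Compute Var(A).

Var(A) = a²·Var(W) + b²·Var(R) + c²·Var(U) + 2ab·covariance of W and R + 2ac·covariance of W and U + 2bc·covariance of R and U, with a = -2.43, b = 1.5, c = -1.02.
= 27.16254 + 85.5 + 60.96744 + 0 + (-34.7004) + (-84.456)
= 54.47358.

Var(A) = 54.47358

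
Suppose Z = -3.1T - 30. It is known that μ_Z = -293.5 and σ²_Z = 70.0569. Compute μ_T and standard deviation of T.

μ_T = 85, standard deviation of T = 2.7

From Z = -3.1T - 30: μ_Z = a·μ_T + b, so μ_T = (μ_Z − b)/a = (-293.5 − (-30))/(-3.1) = 85.
standard deviation of Z = √70.0569 = 8.37.
standard deviation of Z = |a|·standard deviation of T, so standard deviation of T = 8.37/|-3.1| = 2.7.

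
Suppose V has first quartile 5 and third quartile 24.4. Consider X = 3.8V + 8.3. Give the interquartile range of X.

IQR(X) = 73.72

IQR of V = Q3 − Q1 = 24.4 − 5 = 19.4.
Under X = aV + b, IQR(X) = |a|·IQR(V) = |3.8|·19.4 = 73.72 (shifts cancel; spread scales by |a|).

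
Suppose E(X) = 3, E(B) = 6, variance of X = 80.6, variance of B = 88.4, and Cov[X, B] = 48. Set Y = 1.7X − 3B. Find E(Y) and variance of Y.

E(Y) = -12.9, variance of Y = 538.934

E(Y) = 1.7·E(X) + (-3)·E(B) = 1.7·3 + (-3)·6 = -12.9.
variance of Y = a²·variance of X + b²·variance of B + 2ab·Cov[X, B] with a = 1.7, b = -3.
= 1.7²·80.6 + (-3)²·88.4 + 2·1.7·(-3)·48
= 232.934 + 795.6 + (-489.6) = 538.934.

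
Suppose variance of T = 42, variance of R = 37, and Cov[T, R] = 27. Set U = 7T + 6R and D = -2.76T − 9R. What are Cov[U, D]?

By bilinearity, Cov[U, D] = ac·variance of T + bd·variance of R + (ad+bc)·Cov[T, R], with a=7, b=6, c=-2.76, d=-9.
ac·variance of T = 7·(-2.76)·42 = -811.44
bd·variance of R = 6·(-9)·37 = -1998
(ad+bc)·Cov[T, R] = (-79.56)·27 = -2148.12
Cov[U, D] = -811.44 + (-1998) + (-2148.12) = -4957.56.

Cov[U, D] = -4957.56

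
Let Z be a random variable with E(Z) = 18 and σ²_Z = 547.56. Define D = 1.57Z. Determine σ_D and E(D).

D = 1.57Z is linear with a = 1.57, b = 0.
σ_Z = √547.56 = 23.4.
σ_D = |a|·σ_Z = |1.57|·23.4 = 36.738.
E(D) = a·E(Z) + b = 1.57·18 = 28.26.

σ_D = 36.738, E(D) = 28.26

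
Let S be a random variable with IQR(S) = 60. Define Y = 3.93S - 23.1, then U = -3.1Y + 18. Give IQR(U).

IQR(Y) = |3.93|·60 = 235.8.
IQR(U) = |-3.1|·235.8 = 730.98.

IQR(U) = 730.98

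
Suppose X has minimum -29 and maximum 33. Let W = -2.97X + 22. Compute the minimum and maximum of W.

min(W) = -76.01, max(W) = 108.13

a = -2.97 < 0, so order reverses: min(W) = a·max(X)+b = (-2.97)·33 + 22 = -76.01; max(W) = a·min(X)+b = (-2.97)·(-29) + 22 = 108.13.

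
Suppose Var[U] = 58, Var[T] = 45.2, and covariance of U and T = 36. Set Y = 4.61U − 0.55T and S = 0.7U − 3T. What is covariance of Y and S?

covariance of Y and S = -249.994

By bilinearity, covariance of Y and S = ac·Var[U] + bd·Var[T] + (ad+bc)·covariance of U and T, with a=4.61, b=-0.55, c=0.7, d=-3.
ac·Var[U] = 4.61·0.7·58 = 187.166
bd·Var[T] = (-0.55)·(-3)·45.2 = 74.58
(ad+bc)·covariance of U and T = (-14.215)·36 = -511.74
covariance of Y and S = 187.166 + 74.58 + (-511.74) = -249.994.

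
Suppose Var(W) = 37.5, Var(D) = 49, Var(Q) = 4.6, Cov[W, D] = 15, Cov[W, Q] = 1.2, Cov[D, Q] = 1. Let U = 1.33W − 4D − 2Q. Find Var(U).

Var(U) = a²·Var(W) + b²·Var(D) + c²·Var(Q) + 2ab·Cov[W, D] + 2ac·Cov[W, Q] + 2bc·Cov[D, Q], with a = 1.33, b = -4, c = -2.
= 66.33375 + 784 + 18.4 + (-159.6) + (-6.384) + 16
= 718.74975.

Var(U) = 718.74975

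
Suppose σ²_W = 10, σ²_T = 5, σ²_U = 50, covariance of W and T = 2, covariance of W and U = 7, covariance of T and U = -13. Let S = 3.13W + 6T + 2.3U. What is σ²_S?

σ²_S = 359.575

σ²_S = a²·σ²_W + b²·σ²_T + c²·σ²_U + 2ab·covariance of W and T + 2ac·covariance of W and U + 2bc·covariance of T and U, with a = 3.13, b = 6, c = 2.3.
= 97.969 + 180 + 264.5 + 75.12 + 100.786 + (-358.8)
= 359.575.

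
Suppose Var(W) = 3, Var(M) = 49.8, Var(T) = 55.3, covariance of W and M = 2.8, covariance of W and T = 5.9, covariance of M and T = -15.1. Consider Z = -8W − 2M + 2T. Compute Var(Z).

Var(Z) = a²·Var(W) + b²·Var(M) + c²·Var(T) + 2ab·covariance of W and M + 2ac·covariance of W and T + 2bc·covariance of M and T, with a = -8, b = -2, c = 2.
= 192 + 199.2 + 221.2 + 89.6 + (-188.8) + 120.8
= 634.

Var(Z) = 634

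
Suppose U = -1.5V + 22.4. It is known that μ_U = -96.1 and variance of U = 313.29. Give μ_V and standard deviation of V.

From U = -1.5V + 22.4: μ_U = a·μ_V + b, so μ_V = (μ_U − b)/a = (-96.1 − 22.4)/(-1.5) = 79.
standard deviation of U = √313.29 = 17.7.
standard deviation of U = |a|·standard deviation of V, so standard deviation of V = 17.7/|-1.5| = 11.8.

μ_V = 79, standard deviation of V = 11.8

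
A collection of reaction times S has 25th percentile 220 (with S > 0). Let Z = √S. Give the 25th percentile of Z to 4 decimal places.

25th percentile of Z = 14.8324

√S is increasing, so P_{25}(Z) = g(P_{25}(S)) ≈ 14.8324.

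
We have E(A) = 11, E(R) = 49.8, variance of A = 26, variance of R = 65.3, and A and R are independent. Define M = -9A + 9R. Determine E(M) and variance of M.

E(M) = 349.2, variance of M = 7395.3

E(M) = (-9)·E(A) + 9·E(R) = (-9)·11 + 9·49.8 = 349.2.
variance of M = a²·variance of A + b²·variance of R + 2ab·covariance of A and R with a = -9, b = 9.
Independence gives covariance of A and R = 0.
= (-9)²·26 + 9²·65.3 + 2·(-9)·9·0
= 2106 + 5289.3 + 0 = 7395.3.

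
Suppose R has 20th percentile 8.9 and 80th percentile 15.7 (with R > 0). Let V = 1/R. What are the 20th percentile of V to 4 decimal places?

20th percentile of V = 0.0637

1/R is decreasing on R > 0, so percentile order reverses: P_{20}(V) uses P_{80}(R) = 15.7.
P_{20}(V) = 1/15.7 ≈ 0.0637.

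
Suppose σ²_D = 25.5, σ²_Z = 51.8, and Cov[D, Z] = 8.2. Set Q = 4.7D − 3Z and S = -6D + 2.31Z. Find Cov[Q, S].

Cov[Q, S] = -841.4466

By bilinearity, Cov[Q, S] = ac·σ²_D + bd·σ²_Z + (ad+bc)·Cov[D, Z], with a=4.7, b=-3, c=-6, d=2.31.
ac·σ²_D = 4.7·(-6)·25.5 = -719.1
bd·σ²_Z = (-3)·2.31·51.8 = -358.974
(ad+bc)·Cov[D, Z] = (28.857)·8.2 = 236.6274
Cov[Q, S] = -719.1 + (-358.974) + 236.6274 = -841.4466.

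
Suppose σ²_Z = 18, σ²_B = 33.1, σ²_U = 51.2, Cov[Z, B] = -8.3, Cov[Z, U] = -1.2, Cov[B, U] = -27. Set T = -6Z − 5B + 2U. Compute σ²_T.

σ²_T = 1751.1

σ²_T = a²·σ²_Z + b²·σ²_B + c²·σ²_U + 2ab·Cov[Z, B] + 2ac·Cov[Z, U] + 2bc·Cov[B, U], with a = -6, b = -5, c = 2.
= 648 + 827.5 + 204.8 + (-498) + 28.8 + 540
= 1751.1.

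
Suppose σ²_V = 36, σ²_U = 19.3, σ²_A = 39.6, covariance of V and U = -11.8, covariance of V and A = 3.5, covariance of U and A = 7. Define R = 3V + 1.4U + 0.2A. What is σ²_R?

σ²_R = a²·σ²_V + b²·σ²_U + c²·σ²_A + 2ab·covariance of V and U + 2ac·covariance of V and A + 2bc·covariance of U and A, with a = 3, b = 1.4, c = 0.2.
= 324 + 37.828 + 1.584 + (-99.12) + 4.2 + 3.92
= 272.412.

σ²_R = 272.412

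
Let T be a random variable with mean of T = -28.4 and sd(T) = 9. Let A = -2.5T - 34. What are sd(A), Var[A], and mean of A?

A = -2.5T - 34 is linear with a = -2.5, b = -34.
sd(A) = |a|·sd(T) = |-2.5|·9 = 22.5.
Var[T] = 9² = 81.
Var[A] = a²·Var[T] = (-2.5)²·81 = 506.25 (the additive constant -34 does not affect variance).
mean of A = a·mean of T + b = (-2.5)·(-28.4) + (-34) = 37.

sd(A) = 22.5, Var[A] = 506.25, mean of A = 37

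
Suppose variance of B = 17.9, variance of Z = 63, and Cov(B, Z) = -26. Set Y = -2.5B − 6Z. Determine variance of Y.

variance of Y = 1599.875

variance of Y = a²·variance of B + b²·variance of Z + 2ab·Cov(B, Z) with a = -2.5, b = -6.
= (-2.5)²·17.9 + (-6)²·63 + 2·(-2.5)·(-6)·(-26)
= 111.875 + 2268 + (-780) = 1599.875.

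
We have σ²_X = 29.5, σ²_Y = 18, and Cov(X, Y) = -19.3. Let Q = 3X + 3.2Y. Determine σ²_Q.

σ²_Q = a²·σ²_X + b²·σ²_Y + 2ab·Cov(X, Y) with a = 3, b = 3.2.
= 3²·29.5 + 3.2²·18 + 2·3·3.2·(-19.3)
= 265.5 + 184.32 + (-370.56) = 79.26.

σ²_Q = 79.26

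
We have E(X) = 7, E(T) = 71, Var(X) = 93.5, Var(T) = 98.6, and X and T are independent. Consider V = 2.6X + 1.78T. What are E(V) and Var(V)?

E(V) = 144.58, Var(V) = 944.46424

E(V) = 2.6·E(X) + 1.78·E(T) = 2.6·7 + 1.78·71 = 144.58.
Var(V) = a²·Var(X) + b²·Var(T) + 2ab·covariance of X and T with a = 2.6, b = 1.78.
Independence gives covariance of X and T = 0.
= 2.6²·93.5 + 1.78²·98.6 + 2·2.6·1.78·0
= 632.06 + 312.40424 + 0 = 944.46424.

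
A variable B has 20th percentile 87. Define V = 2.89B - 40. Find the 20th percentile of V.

20th percentile of V = 211.43

Since a = 2.89 > 0 the transformation is increasing, so the 20th percentile of V = a·(P_{20} of B) + b = 2.89·87 + (-40) = 211.43.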